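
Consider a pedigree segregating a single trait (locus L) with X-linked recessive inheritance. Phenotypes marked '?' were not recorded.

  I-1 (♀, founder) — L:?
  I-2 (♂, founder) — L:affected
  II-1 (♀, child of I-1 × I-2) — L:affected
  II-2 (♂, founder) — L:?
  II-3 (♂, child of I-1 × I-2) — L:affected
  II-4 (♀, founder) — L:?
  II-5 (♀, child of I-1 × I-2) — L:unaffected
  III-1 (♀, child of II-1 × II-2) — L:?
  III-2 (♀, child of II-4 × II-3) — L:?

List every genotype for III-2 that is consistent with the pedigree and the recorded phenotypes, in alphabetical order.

L/I-1 ? ·: X^LX^l
L/I-2 aff ·: X^lY
L/II-1 aff I-1×I-2: X^lX^l
L/II-2 ? ·: X^LY|X^lY
L/II-3 aff I-1×I-2: X^lY
L/II-4 ? ·: X^LX^L|X^LX^l|X^lX^l
L/II-5 un I-1×I-2: X^LX^l
L/III-1 ? II-1×II-2: X^LX^l|X^lX^l
L/III-2 ? II-4×II-3: X^LX^l|X^lX^l
⇒ L over [I-1,I-2,II-1,II-2,II-3,II-4,II-5,III-1,III-2]: 8 consistent

III-2 ∈ {X^LX^l, X^lX^l}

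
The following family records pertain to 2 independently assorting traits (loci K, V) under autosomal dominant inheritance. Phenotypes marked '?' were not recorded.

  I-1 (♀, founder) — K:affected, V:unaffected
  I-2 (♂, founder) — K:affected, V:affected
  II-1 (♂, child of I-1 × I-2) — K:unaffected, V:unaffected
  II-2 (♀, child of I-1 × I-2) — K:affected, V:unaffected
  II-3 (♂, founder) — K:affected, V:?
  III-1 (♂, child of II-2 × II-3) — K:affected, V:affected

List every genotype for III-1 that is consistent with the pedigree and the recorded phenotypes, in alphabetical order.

K/I-1 aff ·: Kk
K/I-2 aff ·: Kk
K/II-1 un I-1×I-2: kk
K/II-2 aff I-1×I-2: Kk|KK
K/II-3 aff ·: Kk|KK
K/III-1 aff II-2×II-3: Kk|KK
⇒ K over [I-1,I-2,II-1,II-2,II-3,III-1]: 7 consistent
V/I-1 un ·: vv
V/I-2 aff ·: Vv
V/II-1 un I-1×I-2: vv
V/II-2 un I-1×I-2: vv
V/II-3 ? ·: Vv|VV
V/III-1 aff II-2×II-3: Vv
⇒ V over [I-1,I-2,II-1,II-2,II-3,III-1]: 2 consistent

III-1 ∈ {KK Vv, Kk Vv}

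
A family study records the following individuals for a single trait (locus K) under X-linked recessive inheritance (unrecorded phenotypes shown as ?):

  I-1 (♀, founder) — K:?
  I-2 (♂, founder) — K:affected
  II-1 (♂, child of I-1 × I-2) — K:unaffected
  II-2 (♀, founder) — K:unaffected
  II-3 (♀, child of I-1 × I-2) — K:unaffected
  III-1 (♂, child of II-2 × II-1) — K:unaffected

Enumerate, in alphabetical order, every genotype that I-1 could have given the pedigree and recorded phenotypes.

I-1 ∈ {X^KX^K, X^KX^k}

K/I-1 ? ·: X^KX^K|X^KX^k
K/I-2 aff ·: X^kY
K/II-1 un I-1×I-2: X^KY
K/II-2 un ·: X^KX^K|X^KX^k
K/II-3 un I-1×I-2: X^KX^k
K/III-1 un II-2×II-1: X^KY
⇒ K over [I-1,I-2,II-1,II-2,II-3,III-1]: 4 consistent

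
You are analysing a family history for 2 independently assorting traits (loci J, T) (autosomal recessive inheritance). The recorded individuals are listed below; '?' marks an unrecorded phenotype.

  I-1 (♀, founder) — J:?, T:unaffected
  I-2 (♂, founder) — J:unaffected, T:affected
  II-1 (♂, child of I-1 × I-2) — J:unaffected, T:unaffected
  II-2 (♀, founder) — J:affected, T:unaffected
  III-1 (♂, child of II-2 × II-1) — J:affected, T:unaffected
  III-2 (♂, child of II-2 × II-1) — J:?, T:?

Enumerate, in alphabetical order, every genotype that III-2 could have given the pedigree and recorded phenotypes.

J/I-1 ? ·: JJ|Jj|jj
J/I-2 un ·: JJ|Jj
J/II-1 un I-1×I-2: Jj
J/II-2 aff ·: jj
J/III-1 aff II-2×II-1: jj
J/III-2 ? II-2×II-1: Jj|jj
⇒ J over [I-1,I-2,II-1,II-2,III-1,III-2]: 10 consistent
T/I-1 un ·: TT|Tt
T/I-2 aff ·: tt
T/II-1 un I-1×I-2: Tt
T/II-2 un ·: TT|Tt
T/III-1 un II-2×II-1: TT|Tt
T/III-2 ? II-2×II-1: TT|Tt|tt
⇒ T over [I-1,I-2,II-1,II-2,III-1,III-2]: 20 consistent

III-2 ∈ {Jj TT, Jj Tt, Jj tt, jj TT, jj Tt, jj tt}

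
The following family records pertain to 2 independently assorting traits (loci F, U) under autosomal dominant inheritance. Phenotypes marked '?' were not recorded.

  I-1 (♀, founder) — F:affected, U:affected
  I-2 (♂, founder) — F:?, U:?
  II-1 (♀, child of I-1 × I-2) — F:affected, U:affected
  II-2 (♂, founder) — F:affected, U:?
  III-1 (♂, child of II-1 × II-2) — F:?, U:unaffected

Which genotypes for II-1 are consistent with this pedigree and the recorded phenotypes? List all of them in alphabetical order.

II-1 ∈ {FF Uu, Ff Uu}

F/I-1 aff ·: Ff|FF
F/I-2 ? ·: ff|Ff|FF
F/II-1 aff I-1×I-2: Ff|FF
F/II-2 aff ·: Ff|FF
F/III-1 ? II-1×II-2: ff|Ff|FF
⇒ F over [I-1,I-2,II-1,II-2,III-1]: 37 consistent
U/I-1 aff ·: Uu|UU
U/I-2 ? ·: uu|Uu|UU
U/II-1 aff I-1×I-2: Uu
U/II-2 ? ·: uu|Uu
U/III-1 un II-1×II-2: uu
⇒ U over [I-1,I-2,II-1,II-2,III-1]: 10 consistent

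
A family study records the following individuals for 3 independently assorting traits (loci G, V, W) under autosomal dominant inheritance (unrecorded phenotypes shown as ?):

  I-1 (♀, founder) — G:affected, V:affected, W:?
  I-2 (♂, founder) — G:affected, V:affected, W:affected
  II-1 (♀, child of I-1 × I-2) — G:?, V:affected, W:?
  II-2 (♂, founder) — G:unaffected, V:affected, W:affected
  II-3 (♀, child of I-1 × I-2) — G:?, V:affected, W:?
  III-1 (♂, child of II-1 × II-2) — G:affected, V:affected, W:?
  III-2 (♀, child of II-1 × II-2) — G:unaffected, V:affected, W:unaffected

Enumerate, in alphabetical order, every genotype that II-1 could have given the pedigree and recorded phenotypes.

G/I-1 aff ·: Gg|GG
G/I-2 aff ·: Gg|GG
G/II-1 ? I-1×I-2: Gg
G/II-2 un ·: gg
G/II-3 ? I-1×I-2: gg|Gg|GG
G/III-1 aff II-1×II-2: Gg
G/III-2 un II-1×II-2: gg
⇒ G over [I-1,I-2,II-1,II-2,II-3,III-1,III-2]: 7 consistent
V/I-1 aff ·: Vv|VV
V/I-2 aff ·: Vv|VV
V/II-1 aff I-1×I-2: Vv|VV
V/II-2 aff ·: Vv|VV
V/II-3 aff I-1×I-2: Vv|VV
V/III-1 aff II-1×II-2: Vv|VV
V/III-2 aff II-1×II-2: Vv|VV
⇒ V over [I-1,I-2,II-1,II-2,II-3,III-1,III-2]: 83 consistent
W/I-1 ? ·: ww|Ww|WW
W/I-2 aff ·: Ww|WW
W/II-1 ? I-1×I-2: ww|Ww
W/II-2 aff ·: Ww
W/II-3 ? I-1×I-2: ww|Ww|WW
W/III-1 ? II-1×II-2: ww|Ww|WW
W/III-2 un II-1×II-2: ww
⇒ W over [I-1,I-2,II-1,II-2,II-3,III-1,III-2]: 40 consistent

II-1 ∈ {Gg VV Ww, Gg VV ww, Gg Vv Ww, Gg Vv ww}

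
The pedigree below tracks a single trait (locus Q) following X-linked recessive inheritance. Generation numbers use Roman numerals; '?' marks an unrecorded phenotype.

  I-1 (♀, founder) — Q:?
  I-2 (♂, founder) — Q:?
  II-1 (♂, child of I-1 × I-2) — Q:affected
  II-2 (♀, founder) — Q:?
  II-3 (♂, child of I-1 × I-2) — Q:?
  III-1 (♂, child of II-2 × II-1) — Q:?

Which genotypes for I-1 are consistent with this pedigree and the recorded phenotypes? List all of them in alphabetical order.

I-1 ∈ {X^QX^q, X^qX^q}

Q/I-1 ? ·: X^QX^q|X^qX^q
Q/I-2 ? ·: X^QY|X^qY
Q/II-1 aff I-1×I-2: X^qY
Q/II-2 ? ·: X^QX^Q|X^QX^q|X^qX^q
Q/II-3 ? I-1×I-2: X^QY|X^qY
Q/III-1 ? II-2×II-1: X^QY|X^qY
⇒ Q over [I-1,I-2,II-1,II-2,II-3,III-1]: 24 consistent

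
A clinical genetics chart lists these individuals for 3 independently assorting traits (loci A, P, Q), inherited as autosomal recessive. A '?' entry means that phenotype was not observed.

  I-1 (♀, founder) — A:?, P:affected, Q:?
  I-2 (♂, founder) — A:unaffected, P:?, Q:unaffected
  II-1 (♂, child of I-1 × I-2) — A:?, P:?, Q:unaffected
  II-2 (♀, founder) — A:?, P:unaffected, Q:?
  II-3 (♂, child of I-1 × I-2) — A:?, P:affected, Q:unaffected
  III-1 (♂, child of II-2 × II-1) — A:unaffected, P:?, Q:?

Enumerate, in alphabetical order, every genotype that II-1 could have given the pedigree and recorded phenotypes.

II-1 ∈ {AA Pp QQ, AA Pp Qq, AA pp QQ, AA pp Qq, Aa Pp QQ, Aa Pp Qq, Aa pp QQ, Aa pp Qq, aa Pp QQ, aa Pp Qq, aa pp QQ, aa pp Qq}

A/I-1 ? ·: AA|Aa|aa
A/I-2 un ·: AA|Aa
A/II-1 ? I-1×I-2: AA|Aa|aa
A/II-2 ? ·: AA|Aa|aa
A/II-3 ? I-1×I-2: AA|Aa|aa
A/III-1 un II-2×II-1: AA|Aa
⇒ A over [I-1,I-2,II-1,II-2,II-3,III-1]: 92 consistent
P/I-1 aff ·: pp
P/I-2 ? ·: Pp|pp
P/II-1 ? I-1×I-2: Pp|pp
P/II-2 un ·: PP|Pp
P/II-3 aff I-1×I-2: pp
P/III-1 ? II-2×II-1: PP|Pp|pp
⇒ P over [I-1,I-2,II-1,II-2,II-3,III-1]: 11 consistent
Q/I-1 ? ·: QQ|Qq|qq
Q/I-2 un ·: QQ|Qq
Q/II-1 un I-1×I-2: QQ|Qq
Q/II-2 ? ·: QQ|Qq|qq
Q/II-3 un I-1×I-2: QQ|Qq
Q/III-1 ? II-2×II-1: QQ|Qq|qq
⇒ Q over [I-1,I-2,II-1,II-2,II-3,III-1]: 84 consistent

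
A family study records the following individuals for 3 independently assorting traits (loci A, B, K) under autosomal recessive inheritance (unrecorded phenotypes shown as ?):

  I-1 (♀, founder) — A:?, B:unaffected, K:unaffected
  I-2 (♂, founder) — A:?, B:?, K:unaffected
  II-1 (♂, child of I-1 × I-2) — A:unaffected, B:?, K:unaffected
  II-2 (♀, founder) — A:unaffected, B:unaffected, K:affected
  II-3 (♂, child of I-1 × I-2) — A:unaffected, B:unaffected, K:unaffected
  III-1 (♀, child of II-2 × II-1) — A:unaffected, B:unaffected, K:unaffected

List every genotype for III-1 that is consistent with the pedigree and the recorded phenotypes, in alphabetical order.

III-1 ∈ {AA BB Kk, AA Bb Kk, Aa BB Kk, Aa Bb Kk}

A/I-1 ? ·: AA|Aa|aa
A/I-2 ? ·: AA|Aa|aa
A/II-1 un I-1×I-2: AA|Aa
A/II-2 un ·: AA|Aa
A/II-3 un I-1×I-2: AA|Aa
A/III-1 un II-2×II-1: AA|Aa
⇒ A over [I-1,I-2,II-1,II-2,II-3,III-1]: 61 consistent
B/I-1 un ·: BB|Bb
B/I-2 ? ·: BB|Bb|bb
B/II-1 ? I-1×I-2: BB|Bb|bb
B/II-2 un ·: BB|Bb
B/II-3 un I-1×I-2: BB|Bb
B/III-1 un II-2×II-1: BB|Bb
⇒ B over [I-1,I-2,II-1,II-2,II-3,III-1]: 59 consistent
K/I-1 un ·: KK|Kk
K/I-2 un ·: KK|Kk
K/II-1 un I-1×I-2: KK|Kk
K/II-2 aff ·: kk
K/II-3 un I-1×I-2: KK|Kk
K/III-1 un II-2×II-1: Kk
⇒ K over [I-1,I-2,II-1,II-2,II-3,III-1]: 13 consistent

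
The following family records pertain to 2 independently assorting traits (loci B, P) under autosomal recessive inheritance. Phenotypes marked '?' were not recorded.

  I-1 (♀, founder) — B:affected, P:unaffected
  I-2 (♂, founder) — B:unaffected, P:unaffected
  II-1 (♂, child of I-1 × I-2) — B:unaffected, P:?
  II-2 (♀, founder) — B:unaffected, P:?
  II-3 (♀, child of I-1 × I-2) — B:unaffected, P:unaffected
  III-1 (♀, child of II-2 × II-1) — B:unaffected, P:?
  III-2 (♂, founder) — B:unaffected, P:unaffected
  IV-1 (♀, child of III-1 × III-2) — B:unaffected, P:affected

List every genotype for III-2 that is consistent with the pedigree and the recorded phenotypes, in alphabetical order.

III-2 ∈ {BB Pp, Bb Pp}

B/I-1 aff ·: bb
B/I-2 un ·: BB|Bb
B/II-1 un I-1×I-2: Bb
B/II-2 un ·: BB|Bb
B/II-3 un I-1×I-2: Bb
B/III-1 un II-2×II-1: BB|Bb
B/III-2 un ·: BB|Bb
B/IV-1 un III-1×III-2: BB|Bb
⇒ B over [I-1,I-2,II-1,II-2,II-3,III-1,III-2,IV-1]: 28 consistent
P/I-1 un ·: PP|Pp
P/I-2 un ·: PP|Pp
P/II-1 ? I-1×I-2: PP|Pp|pp
P/II-2 ? ·: PP|Pp|pp
P/II-3 un I-1×I-2: PP|Pp
P/III-1 ? II-2×II-1: Pp|pp
P/III-2 un ·: Pp
P/IV-1 aff III-1×III-2: pp
⇒ P over [I-1,I-2,II-1,II-2,II-3,III-1,III-2,IV-1]: 52 consistent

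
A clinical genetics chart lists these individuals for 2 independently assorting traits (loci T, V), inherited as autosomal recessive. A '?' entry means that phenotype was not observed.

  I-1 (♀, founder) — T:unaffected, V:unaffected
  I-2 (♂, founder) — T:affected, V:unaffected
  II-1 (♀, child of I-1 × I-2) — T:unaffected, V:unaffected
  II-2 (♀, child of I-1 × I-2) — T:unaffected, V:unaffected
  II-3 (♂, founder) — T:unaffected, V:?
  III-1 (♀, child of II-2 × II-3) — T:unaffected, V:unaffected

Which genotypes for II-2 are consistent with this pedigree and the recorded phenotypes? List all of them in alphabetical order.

T/I-1 un ·: TT|Tt
T/I-2 aff ·: tt
T/II-1 un I-1×I-2: Tt
T/II-2 un I-1×I-2: Tt
T/II-3 un ·: TT|Tt
T/III-1 un II-2×II-3: TT|Tt
⇒ T over [I-1,I-2,II-1,II-2,II-3,III-1]: 8 consistent
V/I-1 un ·: VV|Vv
V/I-2 un ·: VV|Vv
V/II-1 un I-1×I-2: VV|Vv
V/II-2 un I-1×I-2: VV|Vv
V/II-3 ? ·: VV|Vv|vv
V/III-1 un II-2×II-3: VV|Vv
⇒ V over [I-1,I-2,II-1,II-2,II-3,III-1]: 58 consistent

II-2 ∈ {Tt VV, Tt Vv}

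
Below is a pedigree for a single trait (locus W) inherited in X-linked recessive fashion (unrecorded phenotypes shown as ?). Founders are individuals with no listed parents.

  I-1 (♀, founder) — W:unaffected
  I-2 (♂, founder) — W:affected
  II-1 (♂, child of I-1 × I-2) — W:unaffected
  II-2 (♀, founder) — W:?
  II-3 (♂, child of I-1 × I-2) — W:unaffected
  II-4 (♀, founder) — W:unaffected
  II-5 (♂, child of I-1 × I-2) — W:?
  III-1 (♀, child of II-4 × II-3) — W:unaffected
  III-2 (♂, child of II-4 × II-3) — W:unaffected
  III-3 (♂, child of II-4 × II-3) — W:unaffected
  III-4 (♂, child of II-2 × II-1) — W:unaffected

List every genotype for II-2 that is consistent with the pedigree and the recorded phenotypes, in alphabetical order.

W/I-1 un ·: X^WX^W|X^WX^w
W/I-2 aff ·: X^wY
W/II-1 un I-1×I-2: X^WY
W/II-2 ? ·: X^WX^W|X^WX^w
W/II-3 un I-1×I-2: X^WY
W/II-4 un ·: X^WX^W|X^WX^w
W/II-5 ? I-1×I-2: X^WY|X^wY
W/III-1 un II-4×II-3: X^WX^W|X^WX^w
W/III-2 un II-4×II-3: X^WY
W/III-3 un II-4×II-3: X^WY
W/III-4 un II-2×II-1: X^WY
⇒ W over [I-1,I-2,II-1,II-2,II-3,II-4,II-5,III-1,III-2,III-3,III-4]: 18 consistent

II-2 ∈ {X^WX^W, X^WX^w}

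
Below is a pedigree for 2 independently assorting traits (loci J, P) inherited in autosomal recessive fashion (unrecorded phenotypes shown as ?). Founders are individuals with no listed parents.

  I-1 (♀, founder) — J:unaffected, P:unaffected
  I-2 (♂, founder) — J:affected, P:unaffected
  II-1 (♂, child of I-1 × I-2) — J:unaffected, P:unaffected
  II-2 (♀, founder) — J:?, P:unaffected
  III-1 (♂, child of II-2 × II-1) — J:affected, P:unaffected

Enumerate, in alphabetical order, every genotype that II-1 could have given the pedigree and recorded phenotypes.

II-1 ∈ {Jj PP, Jj Pp}

J/I-1 un ·: JJ|Jj
J/I-2 aff ·: jj
J/II-1 un I-1×I-2: Jj
J/II-2 ? ·: Jj|jj
J/III-1 aff II-2×II-1: jj
⇒ J over [I-1,I-2,II-1,II-2,III-1]: 4 consistent
P/I-1 un ·: PP|Pp
P/I-2 un ·: PP|Pp
P/II-1 un I-1×I-2: PP|Pp
P/II-2 un ·: PP|Pp
P/III-1 un II-2×II-1: PP|Pp
⇒ P over [I-1,I-2,II-1,II-2,III-1]: 24 consistent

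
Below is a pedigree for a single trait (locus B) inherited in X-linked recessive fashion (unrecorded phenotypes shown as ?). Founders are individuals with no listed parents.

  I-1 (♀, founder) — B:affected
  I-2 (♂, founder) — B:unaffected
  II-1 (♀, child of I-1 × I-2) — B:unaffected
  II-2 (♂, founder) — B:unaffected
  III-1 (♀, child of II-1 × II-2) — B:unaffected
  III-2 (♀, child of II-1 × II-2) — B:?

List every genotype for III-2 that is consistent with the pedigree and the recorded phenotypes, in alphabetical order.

III-2 ∈ {X^BX^B, X^BX^b}

B/I-1 aff ·: X^bX^b
B/I-2 un ·: X^BY
B/II-1 un I-1×I-2: X^BX^b
B/II-2 un ·: X^BY
B/III-1 un II-1×II-2: X^BX^B|X^BX^b
B/III-2 ? II-1×II-2: X^BX^B|X^BX^b
⇒ B over [I-1,I-2,II-1,II-2,III-1,III-2]: 4 consistent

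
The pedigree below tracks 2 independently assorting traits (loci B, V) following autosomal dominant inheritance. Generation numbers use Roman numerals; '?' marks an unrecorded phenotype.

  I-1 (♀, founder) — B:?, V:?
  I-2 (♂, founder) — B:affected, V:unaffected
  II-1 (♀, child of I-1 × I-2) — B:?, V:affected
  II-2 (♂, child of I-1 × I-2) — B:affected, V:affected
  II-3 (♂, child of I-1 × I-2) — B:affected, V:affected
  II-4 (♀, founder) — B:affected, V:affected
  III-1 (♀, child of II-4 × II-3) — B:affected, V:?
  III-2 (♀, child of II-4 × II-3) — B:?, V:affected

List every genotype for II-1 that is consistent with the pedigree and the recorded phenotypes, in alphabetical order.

B/I-1 ? ·: bb|Bb|BB
B/I-2 aff ·: Bb|BB
B/II-1 ? I-1×I-2: bb|Bb|BB
B/II-2 aff I-1×I-2: Bb|BB
B/II-3 aff I-1×I-2: Bb|BB
B/II-4 aff ·: Bb|BB
B/III-1 aff II-4×II-3: Bb|BB
B/III-2 ? II-4×II-3: bb|Bb|BB
⇒ B over [I-1,I-2,II-1,II-2,II-3,II-4,III-1,III-2]: 245 consistent
V/I-1 ? ·: Vv|VV
V/I-2 un ·: vv
V/II-1 aff I-1×I-2: Vv
V/II-2 aff I-1×I-2: Vv
V/II-3 aff I-1×I-2: Vv
V/II-4 aff ·: Vv|VV
V/III-1 ? II-4×II-3: vv|Vv|VV
V/III-2 aff II-4×II-3: Vv|VV
⇒ V over [I-1,I-2,II-1,II-2,II-3,II-4,III-1,III-2]: 20 consistent

II-1 ∈ {BB Vv, Bb Vv, bb Vv}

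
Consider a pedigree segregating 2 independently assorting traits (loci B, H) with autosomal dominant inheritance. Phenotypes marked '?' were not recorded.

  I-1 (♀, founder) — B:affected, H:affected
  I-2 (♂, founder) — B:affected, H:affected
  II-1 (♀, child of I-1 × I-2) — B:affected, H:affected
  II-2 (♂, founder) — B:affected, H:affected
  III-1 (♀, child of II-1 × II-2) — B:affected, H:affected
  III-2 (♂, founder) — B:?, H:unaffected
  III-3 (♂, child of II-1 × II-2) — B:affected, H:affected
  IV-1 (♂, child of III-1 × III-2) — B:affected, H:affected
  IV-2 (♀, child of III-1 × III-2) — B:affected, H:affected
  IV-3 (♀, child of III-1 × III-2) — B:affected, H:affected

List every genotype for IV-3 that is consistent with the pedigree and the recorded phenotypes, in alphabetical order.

B/I-1 aff ·: Bb|BB
B/I-2 aff ·: Bb|BB
B/II-1 aff I-1×I-2: Bb|BB
B/II-2 aff ·: Bb|BB
B/III-1 aff II-1×II-2: Bb|BB
B/III-2 ? ·: bb|Bb|BB
B/III-3 aff II-1×II-2: Bb|BB
B/IV-1 aff III-1×III-2: Bb|BB
B/IV-2 aff III-1×III-2: Bb|BB
B/IV-3 aff III-1×III-2: Bb|BB
⇒ B over [I-1,I-2,II-1,II-2,III-1,III-2,III-3,IV-1,IV-2,IV-3]: 580 consistent
H/I-1 aff ·: Hh|HH
H/I-2 aff ·: Hh|HH
H/II-1 aff I-1×I-2: Hh|HH
H/II-2 aff ·: Hh|HH
H/III-1 aff II-1×II-2: Hh|HH
H/III-2 un ·: hh
H/III-3 aff II-1×II-2: Hh|HH
H/IV-1 aff III-1×III-2: Hh
H/IV-2 aff III-1×III-2: Hh
H/IV-3 aff III-1×III-2: Hh
⇒ H over [I-1,I-2,II-1,II-2,III-1,III-2,III-3,IV-1,IV-2,IV-3]: 44 consistent

IV-3 ∈ {BB Hh, Bb Hh}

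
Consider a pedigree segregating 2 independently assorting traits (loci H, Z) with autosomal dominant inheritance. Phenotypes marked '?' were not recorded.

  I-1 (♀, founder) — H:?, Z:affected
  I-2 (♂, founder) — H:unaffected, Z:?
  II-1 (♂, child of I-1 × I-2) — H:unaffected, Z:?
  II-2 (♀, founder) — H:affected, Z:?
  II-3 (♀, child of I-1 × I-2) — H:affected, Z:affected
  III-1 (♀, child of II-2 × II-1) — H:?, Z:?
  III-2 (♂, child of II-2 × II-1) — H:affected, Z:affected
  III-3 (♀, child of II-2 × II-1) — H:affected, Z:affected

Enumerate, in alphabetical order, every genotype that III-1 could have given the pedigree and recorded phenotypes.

H/I-1 ? ·: Hh
H/I-2 un ·: hh
H/II-1 un I-1×I-2: hh
H/II-2 aff ·: Hh|HH
H/II-3 aff I-1×I-2: Hh
H/III-1 ? II-2×II-1: hh|Hh
H/III-2 aff II-2×II-1: Hh
H/III-3 aff II-2×II-1: Hh
⇒ H over [I-1,I-2,II-1,II-2,II-3,III-1,III-2,III-3]: 3 consistent
Z/I-1 aff ·: Zz|ZZ
Z/I-2 ? ·: zz|Zz|ZZ
Z/II-1 ? I-1×I-2: zz|Zz|ZZ
Z/II-2 ? ·: zz|Zz|ZZ
Z/II-3 aff I-1×I-2: Zz|ZZ
Z/III-1 ? II-2×II-1: zz|Zz|ZZ
Z/III-2 aff II-2×II-1: Zz|ZZ
Z/III-3 aff II-2×II-1: Zz|ZZ
⇒ Z over [I-1,I-2,II-1,II-2,II-3,III-1,III-2,III-3]: 255 consistent

III-1 ∈ {Hh ZZ, Hh Zz, Hh zz, hh ZZ, hh Zz, hh zz}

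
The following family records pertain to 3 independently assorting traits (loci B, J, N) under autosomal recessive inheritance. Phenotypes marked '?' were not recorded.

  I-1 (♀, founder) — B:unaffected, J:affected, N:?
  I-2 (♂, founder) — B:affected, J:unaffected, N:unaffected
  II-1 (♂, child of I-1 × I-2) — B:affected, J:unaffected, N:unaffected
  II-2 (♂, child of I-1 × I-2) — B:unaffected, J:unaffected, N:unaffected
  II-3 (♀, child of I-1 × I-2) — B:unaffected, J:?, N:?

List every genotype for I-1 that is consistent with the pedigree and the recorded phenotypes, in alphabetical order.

I-1 ∈ {Bb jj NN, Bb jj Nn, Bb jj nn}

B/I-1 un ·: Bb
B/I-2 aff ·: bb
B/II-1 aff I-1×I-2: bb
B/II-2 un I-1×I-2: Bb
B/II-3 un I-1×I-2: Bb
⇒ B over [I-1,I-2,II-1,II-2,II-3]: 1 consistent
J/I-1 aff ·: jj
J/I-2 un ·: JJ|Jj
J/II-1 un I-1×I-2: Jj
J/II-2 un I-1×I-2: Jj
J/II-3 ? I-1×I-2: Jj|jj
⇒ J over [I-1,I-2,II-1,II-2,II-3]: 3 consistent
N/I-1 ? ·: NN|Nn|nn
N/I-2 un ·: NN|Nn
N/II-1 un I-1×I-2: NN|Nn
N/II-2 un I-1×I-2: NN|Nn
N/II-3 ? I-1×I-2: NN|Nn|nn
⇒ N over [I-1,I-2,II-1,II-2,II-3]: 32 consistent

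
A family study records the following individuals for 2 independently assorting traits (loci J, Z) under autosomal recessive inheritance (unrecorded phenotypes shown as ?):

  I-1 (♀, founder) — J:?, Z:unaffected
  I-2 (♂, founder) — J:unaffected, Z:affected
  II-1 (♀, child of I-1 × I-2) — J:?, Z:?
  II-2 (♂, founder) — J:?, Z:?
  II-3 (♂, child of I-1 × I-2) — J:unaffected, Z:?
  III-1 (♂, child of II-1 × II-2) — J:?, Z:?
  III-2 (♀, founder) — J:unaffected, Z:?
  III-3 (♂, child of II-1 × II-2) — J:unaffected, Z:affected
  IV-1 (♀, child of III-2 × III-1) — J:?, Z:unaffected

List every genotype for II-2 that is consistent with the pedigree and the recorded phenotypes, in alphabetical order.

II-2 ∈ {JJ Zz, JJ zz, Jj Zz, Jj zz, jj Zz, jj zz}

J/I-1 ? ·: JJ|Jj|jj
J/I-2 un ·: JJ|Jj
J/II-1 ? I-1×I-2: JJ|Jj|jj
J/II-2 ? ·: JJ|Jj|jj
J/II-3 un I-1×I-2: JJ|Jj
J/III-1 ? II-1×II-2: JJ|Jj|jj
J/III-2 un ·: JJ|Jj
J/III-3 un II-1×II-2: JJ|Jj
J/IV-1 ? III-2×III-1: JJ|Jj|jj
⇒ J over [I-1,I-2,II-1,II-2,II-3,III-1,III-2,III-3,IV-1]: 575 consistent
Z/I-1 un ·: ZZ|Zz
Z/I-2 aff ·: zz
Z/II-1 ? I-1×I-2: Zz|zz
Z/II-2 ? ·: Zz|zz
Z/II-3 ? I-1×I-2: Zz|zz
Z/III-1 ? II-1×II-2: ZZ|Zz|zz
Z/III-2 ? ·: ZZ|Zz|zz
Z/III-3 aff II-1×II-2: zz
Z/IV-1 un III-2×III-1: ZZ|Zz
⇒ Z over [I-1,I-2,II-1,II-2,II-3,III-1,III-2,III-3,IV-1]: 72 consistent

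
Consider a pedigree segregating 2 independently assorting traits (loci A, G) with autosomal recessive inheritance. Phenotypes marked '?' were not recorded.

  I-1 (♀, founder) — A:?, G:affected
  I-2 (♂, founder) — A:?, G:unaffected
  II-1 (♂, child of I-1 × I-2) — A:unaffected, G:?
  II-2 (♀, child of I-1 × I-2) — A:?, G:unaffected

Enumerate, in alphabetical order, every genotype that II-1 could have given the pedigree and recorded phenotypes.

II-1 ∈ {AA Gg, AA gg, Aa Gg, Aa gg}

A/I-1 ? ·: AA|Aa|aa
A/I-2 ? ·: AA|Aa|aa
A/II-1 un I-1×I-2: AA|Aa
A/II-2 ? I-1×I-2: AA|Aa|aa
⇒ A over [I-1,I-2,II-1,II-2]: 21 consistent
G/I-1 aff ·: gg
G/I-2 un ·: GG|Gg
G/II-1 ? I-1×I-2: Gg|gg
G/II-2 un I-1×I-2: Gg
⇒ G over [I-1,I-2,II-1,II-2]: 3 consistent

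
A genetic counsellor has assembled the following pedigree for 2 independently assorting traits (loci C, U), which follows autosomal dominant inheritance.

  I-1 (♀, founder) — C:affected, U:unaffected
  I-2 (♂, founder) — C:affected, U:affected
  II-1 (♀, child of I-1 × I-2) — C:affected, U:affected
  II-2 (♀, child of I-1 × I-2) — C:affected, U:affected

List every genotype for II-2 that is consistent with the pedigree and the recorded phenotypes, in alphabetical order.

C/I-1 aff ·: Cc|CC
C/I-2 aff ·: Cc|CC
C/II-1 aff I-1×I-2: Cc|CC
C/II-2 aff I-1×I-2: Cc|CC
⇒ C over [I-1,I-2,II-1,II-2]: 13 consistent
U/I-1 un ·: uu
U/I-2 aff ·: Uu|UU
U/II-1 aff I-1×I-2: Uu
U/II-2 aff I-1×I-2: Uu
⇒ U over [I-1,I-2,II-1,II-2]: 2 consistent

II-2 ∈ {CC Uu, Cc Uu}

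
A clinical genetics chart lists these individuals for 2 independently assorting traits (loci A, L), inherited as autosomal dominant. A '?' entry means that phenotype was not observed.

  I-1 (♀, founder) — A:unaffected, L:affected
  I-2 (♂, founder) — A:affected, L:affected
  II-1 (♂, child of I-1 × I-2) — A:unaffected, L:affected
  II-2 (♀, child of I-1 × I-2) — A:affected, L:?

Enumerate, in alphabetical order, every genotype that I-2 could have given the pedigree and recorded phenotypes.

I-2 ∈ {Aa LL, Aa Ll}

A/I-1 un ·: aa
A/I-2 aff ·: Aa
A/II-1 un I-1×I-2: aa
A/II-2 aff I-1×I-2: Aa
⇒ A over [I-1,I-2,II-1,II-2]: 1 consistent
L/I-1 aff ·: Ll|LL
L/I-2 aff ·: Ll|LL
L/II-1 aff I-1×I-2: Ll|LL
L/II-2 ? I-1×I-2: ll|Ll|LL
⇒ L over [I-1,I-2,II-1,II-2]: 15 consistent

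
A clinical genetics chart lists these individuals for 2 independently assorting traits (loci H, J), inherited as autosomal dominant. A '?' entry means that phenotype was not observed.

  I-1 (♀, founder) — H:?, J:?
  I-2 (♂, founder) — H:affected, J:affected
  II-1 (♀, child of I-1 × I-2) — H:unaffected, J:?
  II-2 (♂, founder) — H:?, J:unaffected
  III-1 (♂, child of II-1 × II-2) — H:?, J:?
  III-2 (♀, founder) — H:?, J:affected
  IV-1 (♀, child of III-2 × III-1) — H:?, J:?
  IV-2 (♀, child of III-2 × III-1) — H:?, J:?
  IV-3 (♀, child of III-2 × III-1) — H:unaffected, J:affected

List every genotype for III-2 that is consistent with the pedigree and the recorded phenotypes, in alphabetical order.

III-2 ∈ {Hh JJ, Hh Jj, hh JJ, hh Jj}

H/I-1 ? ·: hh|Hh
H/I-2 aff ·: Hh
H/II-1 un I-1×I-2: hh
H/II-2 ? ·: hh|Hh|HH
H/III-1 ? II-1×II-2: hh|Hh
H/III-2 ? ·: hh|Hh
H/IV-1 ? III-2×III-1: hh|Hh|HH
H/IV-2 ? III-2×III-1: hh|Hh|HH
H/IV-3 un III-2×III-1: hh
⇒ H over [I-1,I-2,II-1,II-2,III-1,III-2,IV-1,IV-2,IV-3]: 72 consistent
J/I-1 ? ·: jj|Jj|JJ
J/I-2 aff ·: Jj|JJ
J/II-1 ? I-1×I-2: jj|Jj|JJ
J/II-2 un ·: jj
J/III-1 ? II-1×II-2: jj|Jj
J/III-2 aff ·: Jj|JJ
J/IV-1 ? III-2×III-1: jj|Jj|JJ
J/IV-2 ? III-2×III-1: jj|Jj|JJ
J/IV-3 aff III-2×III-1: Jj|JJ
⇒ J over [I-1,I-2,II-1,II-2,III-1,III-2,IV-1,IV-2,IV-3]: 269 consistent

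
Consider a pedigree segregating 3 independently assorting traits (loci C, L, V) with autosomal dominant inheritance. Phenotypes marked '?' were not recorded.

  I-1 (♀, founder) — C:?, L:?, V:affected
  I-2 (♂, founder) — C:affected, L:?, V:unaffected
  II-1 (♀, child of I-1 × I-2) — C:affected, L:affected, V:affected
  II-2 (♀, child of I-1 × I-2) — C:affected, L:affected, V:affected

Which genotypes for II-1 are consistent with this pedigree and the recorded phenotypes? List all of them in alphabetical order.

C/I-1 ? ·: cc|Cc|CC
C/I-2 aff ·: Cc|CC
C/II-1 aff I-1×I-2: Cc|CC
C/II-2 aff I-1×I-2: Cc|CC
⇒ C over [I-1,I-2,II-1,II-2]: 15 consistent
L/I-1 ? ·: ll|Ll|LL
L/I-2 ? ·: ll|Ll|LL
L/II-1 aff I-1×I-2: Ll|LL
L/II-2 aff I-1×I-2: Ll|LL
⇒ L over [I-1,I-2,II-1,II-2]: 17 consistent
V/I-1 aff ·: Vv|VV
V/I-2 un ·: vv
V/II-1 aff I-1×I-2: Vv
V/II-2 aff I-1×I-2: Vv
⇒ V over [I-1,I-2,II-1,II-2]: 2 consistent

II-1 ∈ {CC LL Vv, CC Ll Vv, Cc LL Vv, Cc Ll Vv}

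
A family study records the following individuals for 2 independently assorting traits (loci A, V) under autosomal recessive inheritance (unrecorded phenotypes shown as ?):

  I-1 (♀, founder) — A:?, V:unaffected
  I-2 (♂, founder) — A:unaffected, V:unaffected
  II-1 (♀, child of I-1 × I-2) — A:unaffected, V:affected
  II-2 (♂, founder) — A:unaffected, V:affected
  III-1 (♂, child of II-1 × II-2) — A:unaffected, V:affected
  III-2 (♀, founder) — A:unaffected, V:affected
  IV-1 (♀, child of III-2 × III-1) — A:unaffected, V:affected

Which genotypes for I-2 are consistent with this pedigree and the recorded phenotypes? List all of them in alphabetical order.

A/I-1 ? ·: AA|Aa|aa
A/I-2 un ·: AA|Aa
A/II-1 un I-1×I-2: AA|Aa
A/II-2 un ·: AA|Aa
A/III-1 un II-1×II-2: AA|Aa
A/III-2 un ·: AA|Aa
A/IV-1 un III-2×III-1: AA|Aa
⇒ A over [I-1,I-2,II-1,II-2,III-1,III-2,IV-1]: 110 consistent
V/I-1 un ·: Vv
V/I-2 un ·: Vv
V/II-1 aff I-1×I-2: vv
V/II-2 aff ·: vv
V/III-1 aff II-1×II-2: vv
V/III-2 aff ·: vv
V/IV-1 aff III-2×III-1: vv
⇒ V over [I-1,I-2,II-1,II-2,III-1,III-2,IV-1]: 1 consistent

I-2 ∈ {AA Vv, Aa Vv}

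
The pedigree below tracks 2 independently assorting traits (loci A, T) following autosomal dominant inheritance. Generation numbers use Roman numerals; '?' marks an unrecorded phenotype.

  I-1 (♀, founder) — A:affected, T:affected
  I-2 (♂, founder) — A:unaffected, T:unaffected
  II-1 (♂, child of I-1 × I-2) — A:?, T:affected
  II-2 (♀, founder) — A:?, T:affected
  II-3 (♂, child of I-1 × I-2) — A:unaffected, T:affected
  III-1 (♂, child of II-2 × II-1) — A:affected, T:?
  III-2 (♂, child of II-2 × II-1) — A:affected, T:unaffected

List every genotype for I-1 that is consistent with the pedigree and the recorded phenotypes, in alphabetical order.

I-1 ∈ {Aa TT, Aa Tt}

A/I-1 aff ·: Aa
A/I-2 un ·: aa
A/II-1 ? I-1×I-2: aa|Aa
A/II-2 ? ·: aa|Aa|AA
A/II-3 un I-1×I-2: aa
A/III-1 aff II-2×II-1: Aa|AA
A/III-2 aff II-2×II-1: Aa|AA
⇒ A over [I-1,I-2,II-1,II-2,II-3,III-1,III-2]: 11 consistent
T/I-1 aff ·: Tt|TT
T/I-2 un ·: tt
T/II-1 aff I-1×I-2: Tt
T/II-2 aff ·: Tt
T/II-3 aff I-1×I-2: Tt
T/III-1 ? II-2×II-1: tt|Tt|TT
T/III-2 un II-2×II-1: tt
⇒ T over [I-1,I-2,II-1,II-2,II-3,III-1,III-2]: 6 consistent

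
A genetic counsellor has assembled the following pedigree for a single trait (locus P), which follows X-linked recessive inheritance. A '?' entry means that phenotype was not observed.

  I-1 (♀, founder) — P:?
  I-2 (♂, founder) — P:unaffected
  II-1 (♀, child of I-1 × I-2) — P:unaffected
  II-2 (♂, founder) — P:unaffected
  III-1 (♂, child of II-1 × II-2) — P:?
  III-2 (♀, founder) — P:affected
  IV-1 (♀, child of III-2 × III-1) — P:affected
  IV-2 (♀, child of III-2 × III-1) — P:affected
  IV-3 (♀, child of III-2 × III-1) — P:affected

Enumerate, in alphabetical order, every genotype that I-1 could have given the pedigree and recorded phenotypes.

P/I-1 ? ·: X^PX^p|X^pX^p
P/I-2 un ·: X^PY
P/II-1 un I-1×I-2: X^PX^p
P/II-2 un ·: X^PY
P/III-1 ? II-1×II-2: X^pY
P/III-2 aff ·: X^pX^p
P/IV-1 aff III-2×III-1: X^pX^p
P/IV-2 aff III-2×III-1: X^pX^p
P/IV-3 aff III-2×III-1: X^pX^p
⇒ P over [I-1,I-2,II-1,II-2,III-1,III-2,IV-1,IV-2,IV-3]: 2 consistent

I-1 ∈ {X^PX^p, X^pX^p}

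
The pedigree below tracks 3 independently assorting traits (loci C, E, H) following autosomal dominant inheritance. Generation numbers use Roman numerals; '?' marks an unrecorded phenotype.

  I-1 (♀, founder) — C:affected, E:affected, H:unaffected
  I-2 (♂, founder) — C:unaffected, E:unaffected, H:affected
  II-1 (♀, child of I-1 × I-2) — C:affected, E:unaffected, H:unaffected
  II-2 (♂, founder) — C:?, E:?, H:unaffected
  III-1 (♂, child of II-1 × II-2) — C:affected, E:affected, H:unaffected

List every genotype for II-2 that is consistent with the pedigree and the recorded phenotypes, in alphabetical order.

C/I-1 aff ·: Cc|CC
C/I-2 un ·: cc
C/II-1 aff I-1×I-2: Cc
C/II-2 ? ·: cc|Cc|CC
C/III-1 aff II-1×II-2: Cc|CC
⇒ C over [I-1,I-2,II-1,II-2,III-1]: 10 consistent
E/I-1 aff ·: Ee
E/I-2 un ·: ee
E/II-1 un I-1×I-2: ee
E/II-2 ? ·: Ee|EE
E/III-1 aff II-1×II-2: Ee
⇒ E over [I-1,I-2,II-1,II-2,III-1]: 2 consistent
H/I-1 un ·: hh
H/I-2 aff ·: Hh
H/II-1 un I-1×I-2: hh
H/II-2 un ·: hh
H/III-1 un II-1×II-2: hh
⇒ H over [I-1,I-2,II-1,II-2,III-1]: 1 consistent

II-2 ∈ {CC EE hh, CC Ee hh, Cc EE hh, Cc Ee hh, cc EE hh, cc Ee hh}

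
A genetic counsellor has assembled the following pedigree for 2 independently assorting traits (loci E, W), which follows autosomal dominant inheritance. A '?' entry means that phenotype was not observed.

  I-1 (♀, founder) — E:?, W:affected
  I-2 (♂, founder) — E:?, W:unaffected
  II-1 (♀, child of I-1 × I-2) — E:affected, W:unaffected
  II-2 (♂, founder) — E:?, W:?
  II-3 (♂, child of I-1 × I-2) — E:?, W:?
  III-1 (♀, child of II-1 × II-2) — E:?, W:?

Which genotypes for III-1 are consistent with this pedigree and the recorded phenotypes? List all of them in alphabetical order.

E/I-1 ? ·: ee|Ee|EE
E/I-2 ? ·: ee|Ee|EE
E/II-1 aff I-1×I-2: Ee|EE
E/II-2 ? ·: ee|Ee|EE
E/II-3 ? I-1×I-2: ee|Ee|EE
E/III-1 ? II-1×II-2: ee|Ee|EE
⇒ E over [I-1,I-2,II-1,II-2,II-3,III-1]: 123 consistent
W/I-1 aff ·: Ww
W/I-2 un ·: ww
W/II-1 un I-1×I-2: ww
W/II-2 ? ·: ww|Ww|WW
W/II-3 ? I-1×I-2: ww|Ww
W/III-1 ? II-1×II-2: ww|Ww
⇒ W over [I-1,I-2,II-1,II-2,II-3,III-1]: 8 consistent

III-1 ∈ {EE Ww, EE ww, Ee Ww, Ee ww, ee Ww, ee ww}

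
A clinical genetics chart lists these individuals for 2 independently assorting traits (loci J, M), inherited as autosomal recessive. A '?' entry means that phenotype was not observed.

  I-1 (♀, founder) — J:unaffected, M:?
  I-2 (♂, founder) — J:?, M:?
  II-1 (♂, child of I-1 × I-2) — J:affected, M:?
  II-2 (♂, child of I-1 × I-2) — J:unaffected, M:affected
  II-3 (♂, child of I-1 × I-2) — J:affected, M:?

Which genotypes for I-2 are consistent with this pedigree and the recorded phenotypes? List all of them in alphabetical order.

I-2 ∈ {Jj Mm, Jj mm, jj Mm, jj mm}

J/I-1 un ·: Jj
J/I-2 ? ·: Jj|jj
J/II-1 aff I-1×I-2: jj
J/II-2 un I-1×I-2: JJ|Jj
J/II-3 aff I-1×I-2: jj
⇒ J over [I-1,I-2,II-1,II-2,II-3]: 3 consistent
M/I-1 ? ·: Mm|mm
M/I-2 ? ·: Mm|mm
M/II-1 ? I-1×I-2: MM|Mm|mm
M/II-2 aff I-1×I-2: mm
M/II-3 ? I-1×I-2: MM|Mm|mm
⇒ M over [I-1,I-2,II-1,II-2,II-3]: 18 consistent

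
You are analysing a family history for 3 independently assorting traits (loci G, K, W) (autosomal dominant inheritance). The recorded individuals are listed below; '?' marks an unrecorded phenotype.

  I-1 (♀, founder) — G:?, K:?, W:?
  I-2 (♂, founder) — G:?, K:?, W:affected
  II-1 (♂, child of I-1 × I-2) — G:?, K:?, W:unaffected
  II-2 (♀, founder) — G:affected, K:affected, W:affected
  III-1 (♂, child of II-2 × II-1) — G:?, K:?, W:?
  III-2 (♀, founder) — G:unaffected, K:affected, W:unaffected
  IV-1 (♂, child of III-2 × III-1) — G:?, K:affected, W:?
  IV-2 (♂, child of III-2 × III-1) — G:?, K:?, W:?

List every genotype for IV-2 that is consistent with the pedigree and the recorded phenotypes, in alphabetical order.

G/I-1 ? ·: gg|Gg|GG
G/I-2 ? ·: gg|Gg|GG
G/II-1 ? I-1×I-2: gg|Gg|GG
G/II-2 aff ·: Gg|GG
G/III-1 ? II-2×II-1: gg|Gg|GG
G/III-2 un ·: gg
G/IV-1 ? III-2×III-1: gg|Gg
G/IV-2 ? III-2×III-1: gg|Gg
⇒ G over [I-1,I-2,II-1,II-2,III-1,III-2,IV-1,IV-2]: 137 consistent
K/I-1 ? ·: kk|Kk|KK
K/I-2 ? ·: kk|Kk|KK
K/II-1 ? I-1×I-2: kk|Kk|KK
K/II-2 aff ·: Kk|KK
K/III-1 ? II-2×II-1: kk|Kk|KK
K/III-2 aff ·: Kk|KK
K/IV-1 aff III-2×III-1: Kk|KK
K/IV-2 ? III-2×III-1: kk|Kk|KK
⇒ K over [I-1,I-2,II-1,II-2,III-1,III-2,IV-1,IV-2]: 403 consistent
W/I-1 ? ·: ww|Ww
W/I-2 aff ·: Ww
W/II-1 un I-1×I-2: ww
W/II-2 aff ·: Ww|WW
W/III-1 ? II-2×II-1: ww|Ww
W/III-2 un ·: ww
W/IV-1 ? III-2×III-1: ww|Ww
W/IV-2 ? III-2×III-1: ww|Ww
⇒ W over [I-1,I-2,II-1,II-2,III-1,III-2,IV-1,IV-2]: 18 consistent

IV-2 ∈ {Gg KK Ww, Gg KK ww, Gg Kk Ww, Gg Kk ww, Gg kk Ww, Gg kk ww, gg KK Ww, gg KK ww, gg Kk Ww, gg Kk ww, gg kk Ww, gg kk ww}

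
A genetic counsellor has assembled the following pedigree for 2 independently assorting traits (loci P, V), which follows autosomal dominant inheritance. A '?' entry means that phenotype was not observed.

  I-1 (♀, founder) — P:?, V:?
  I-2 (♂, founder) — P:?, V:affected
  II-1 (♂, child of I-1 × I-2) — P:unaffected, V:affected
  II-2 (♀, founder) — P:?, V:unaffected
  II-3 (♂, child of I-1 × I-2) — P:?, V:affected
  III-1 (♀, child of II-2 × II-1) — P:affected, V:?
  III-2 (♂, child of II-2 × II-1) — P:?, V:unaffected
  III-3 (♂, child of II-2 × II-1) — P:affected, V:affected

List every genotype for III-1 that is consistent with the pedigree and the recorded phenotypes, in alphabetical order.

III-1 ∈ {Pp Vv, Pp vv}

P/I-1 ? ·: pp|Pp
P/I-2 ? ·: pp|Pp
P/II-1 un I-1×I-2: pp
P/II-2 ? ·: Pp|PP
P/II-3 ? I-1×I-2: pp|Pp|PP
P/III-1 aff II-2×II-1: Pp
P/III-2 ? II-2×II-1: pp|Pp
P/III-3 aff II-2×II-1: Pp
⇒ P over [I-1,I-2,II-1,II-2,II-3,III-1,III-2,III-3]: 24 consistent
V/I-1 ? ·: vv|Vv|VV
V/I-2 aff ·: Vv|VV
V/II-1 aff I-1×I-2: Vv
V/II-2 un ·: vv
V/II-3 aff I-1×I-2: Vv|VV
V/III-1 ? II-2×II-1: vv|Vv
V/III-2 un II-2×II-1: vv
V/III-3 aff II-2×II-1: Vv
⇒ V over [I-1,I-2,II-1,II-2,II-3,III-1,III-2,III-3]: 16 consistent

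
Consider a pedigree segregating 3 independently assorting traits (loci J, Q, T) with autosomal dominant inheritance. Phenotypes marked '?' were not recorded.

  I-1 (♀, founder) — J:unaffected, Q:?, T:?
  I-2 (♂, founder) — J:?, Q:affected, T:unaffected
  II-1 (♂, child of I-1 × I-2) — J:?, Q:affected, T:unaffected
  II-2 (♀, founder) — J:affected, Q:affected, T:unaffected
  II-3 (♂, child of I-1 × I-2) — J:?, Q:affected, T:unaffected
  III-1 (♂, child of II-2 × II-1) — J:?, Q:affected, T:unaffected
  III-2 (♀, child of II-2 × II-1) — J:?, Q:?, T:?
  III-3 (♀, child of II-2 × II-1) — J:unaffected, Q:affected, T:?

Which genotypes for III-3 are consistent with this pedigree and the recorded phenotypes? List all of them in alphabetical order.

J/I-1 un ·: jj
J/I-2 ? ·: jj|Jj|JJ
J/II-1 ? I-1×I-2: jj|Jj
J/II-2 aff ·: Jj
J/II-3 ? I-1×I-2: jj|Jj
J/III-1 ? II-2×II-1: jj|Jj|JJ
J/III-2 ? II-2×II-1: jj|Jj|JJ
J/III-3 un II-2×II-1: jj
⇒ J over [I-1,I-2,II-1,II-2,II-3,III-1,III-2,III-3]: 39 consistent
Q/I-1 ? ·: qq|Qq|QQ
Q/I-2 aff ·: Qq|QQ
Q/II-1 aff I-1×I-2: Qq|QQ
Q/II-2 aff ·: Qq|QQ
Q/II-3 aff I-1×I-2: Qq|QQ
Q/III-1 aff II-2×II-1: Qq|QQ
Q/III-2 ? II-2×II-1: qq|Qq|QQ
Q/III-3 aff II-2×II-1: Qq|QQ
⇒ Q over [I-1,I-2,II-1,II-2,II-3,III-1,III-2,III-3]: 223 consistent
T/I-1 ? ·: tt|Tt
T/I-2 un ·: tt
T/II-1 un I-1×I-2: tt
T/II-2 un ·: tt
T/II-3 un I-1×I-2: tt
T/III-1 un II-2×II-1: tt
T/III-2 ? II-2×II-1: tt
T/III-3 ? II-2×II-1: tt
⇒ T over [I-1,I-2,II-1,II-2,II-3,III-1,III-2,III-3]: 2 consistent

III-3 ∈ {jj QQ tt, jj Qq tt}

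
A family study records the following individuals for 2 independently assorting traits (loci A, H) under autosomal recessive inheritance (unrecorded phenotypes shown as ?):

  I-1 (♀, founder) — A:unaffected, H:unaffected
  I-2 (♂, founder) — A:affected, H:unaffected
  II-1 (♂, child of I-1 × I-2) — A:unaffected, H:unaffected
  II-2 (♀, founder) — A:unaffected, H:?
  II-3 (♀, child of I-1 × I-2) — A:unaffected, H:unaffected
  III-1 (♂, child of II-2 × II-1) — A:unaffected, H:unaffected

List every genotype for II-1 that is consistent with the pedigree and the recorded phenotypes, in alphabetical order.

II-1 ∈ {Aa HH, Aa Hh}

A/I-1 un ·: AA|Aa
A/I-2 aff ·: aa
A/II-1 un I-1×I-2: Aa
A/II-2 un ·: AA|Aa
A/II-3 un I-1×I-2: Aa
A/III-1 un II-2×II-1: AA|Aa
⇒ A over [I-1,I-2,II-1,II-2,II-3,III-1]: 8 consistent
H/I-1 un ·: HH|Hh
H/I-2 un ·: HH|Hh
H/II-1 un I-1×I-2: HH|Hh
H/II-2 ? ·: HH|Hh|hh
H/II-3 un I-1×I-2: HH|Hh
H/III-1 un II-2×II-1: HH|Hh
⇒ H over [I-1,I-2,II-1,II-2,II-3,III-1]: 58 consistent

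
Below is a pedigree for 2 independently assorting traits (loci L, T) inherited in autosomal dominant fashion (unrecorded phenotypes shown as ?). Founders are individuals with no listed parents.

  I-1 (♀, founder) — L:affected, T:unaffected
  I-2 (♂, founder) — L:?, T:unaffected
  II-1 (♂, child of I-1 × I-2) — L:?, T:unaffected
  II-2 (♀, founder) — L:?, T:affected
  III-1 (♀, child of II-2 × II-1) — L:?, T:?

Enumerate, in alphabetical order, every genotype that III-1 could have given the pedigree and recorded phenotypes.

III-1 ∈ {LL Tt, LL tt, Ll Tt, Ll tt, ll Tt, ll tt}

L/I-1 aff ·: Ll|LL
L/I-2 ? ·: ll|Ll|LL
L/II-1 ? I-1×I-2: ll|Ll|LL
L/II-2 ? ·: ll|Ll|LL
L/III-1 ? II-2×II-1: ll|Ll|LL
⇒ L over [I-1,I-2,II-1,II-2,III-1]: 59 consistent
T/I-1 un ·: tt
T/I-2 un ·: tt
T/II-1 un I-1×I-2: tt
T/II-2 aff ·: Tt|TT
T/III-1 ? II-2×II-1: tt|Tt
⇒ T over [I-1,I-2,II-1,II-2,III-1]: 3 consistent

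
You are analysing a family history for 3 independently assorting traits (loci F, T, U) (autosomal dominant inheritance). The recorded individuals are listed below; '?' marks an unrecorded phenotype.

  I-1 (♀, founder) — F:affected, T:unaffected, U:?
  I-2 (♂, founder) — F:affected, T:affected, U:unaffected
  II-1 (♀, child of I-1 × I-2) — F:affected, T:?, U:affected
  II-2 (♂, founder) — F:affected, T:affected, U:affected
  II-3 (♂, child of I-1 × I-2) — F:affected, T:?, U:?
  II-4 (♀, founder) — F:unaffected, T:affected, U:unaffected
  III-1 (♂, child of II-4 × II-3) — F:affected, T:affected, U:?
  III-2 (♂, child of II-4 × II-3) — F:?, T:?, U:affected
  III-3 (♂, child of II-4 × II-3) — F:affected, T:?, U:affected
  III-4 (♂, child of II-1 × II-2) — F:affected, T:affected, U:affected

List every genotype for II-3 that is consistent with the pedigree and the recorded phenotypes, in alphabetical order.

II-3 ∈ {FF Tt Uu, FF tt Uu, Ff Tt Uu, Ff tt Uu}

F/I-1 aff ·: Ff|FF
F/I-2 aff ·: Ff|FF
F/II-1 aff I-1×I-2: Ff|FF
F/II-2 aff ·: Ff|FF
F/II-3 aff I-1×I-2: Ff|FF
F/II-4 un ·: ff
F/III-1 aff II-4×II-3: Ff
F/III-2 ? II-4×II-3: ff|Ff
F/III-3 aff II-4×II-3: Ff
F/III-4 aff II-1×II-2: Ff|FF
⇒ F over [I-1,I-2,II-1,II-2,II-3,II-4,III-1,III-2,III-3,III-4]: 66 consistent
T/I-1 un ·: tt
T/I-2 aff ·: Tt|TT
T/II-1 ? I-1×I-2: tt|Tt
T/II-2 aff ·: Tt|TT
T/II-3 ? I-1×I-2: tt|Tt
T/II-4 aff ·: Tt|TT
T/III-1 aff II-4×II-3: Tt|TT
T/III-2 ? II-4×II-3: tt|Tt|TT
T/III-3 ? II-4×II-3: tt|Tt|TT
T/III-4 aff II-1×II-2: Tt|TT
⇒ T over [I-1,I-2,II-1,II-2,II-3,II-4,III-1,III-2,III-3,III-4]: 290 consistent
U/I-1 ? ·: Uu|UU
U/I-2 un ·: uu
U/II-1 aff I-1×I-2: Uu
U/II-2 aff ·: Uu|UU
U/II-3 ? I-1×I-2: Uu
U/II-4 un ·: uu
U/III-1 ? II-4×II-3: uu|Uu
U/III-2 aff II-4×II-3: Uu
U/III-3 aff II-4×II-3: Uu
U/III-4 aff II-1×II-2: Uu|UU
⇒ U over [I-1,I-2,II-1,II-2,II-3,II-4,III-1,III-2,III-3,III-4]: 16 consistent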